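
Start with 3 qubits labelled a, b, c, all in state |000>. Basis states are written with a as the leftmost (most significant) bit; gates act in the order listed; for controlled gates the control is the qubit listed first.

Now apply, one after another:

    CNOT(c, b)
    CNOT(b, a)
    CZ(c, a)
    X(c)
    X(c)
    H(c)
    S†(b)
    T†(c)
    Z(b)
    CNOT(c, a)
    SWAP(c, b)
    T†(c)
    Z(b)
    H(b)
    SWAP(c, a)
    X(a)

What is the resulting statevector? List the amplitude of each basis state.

After the circuit, the state carries amplitude 0 on |000>, 0 on |001>, 0 on |010>, 0 on |011>, 1/2 on |100>, exp(3*I*pi/4)/2 on |101>, 1/2 on |110>, -exp(3*I*pi/4)/2 on |111>. Key observation: the block from step 4 through step 5 cancels to the identity and can be dropped.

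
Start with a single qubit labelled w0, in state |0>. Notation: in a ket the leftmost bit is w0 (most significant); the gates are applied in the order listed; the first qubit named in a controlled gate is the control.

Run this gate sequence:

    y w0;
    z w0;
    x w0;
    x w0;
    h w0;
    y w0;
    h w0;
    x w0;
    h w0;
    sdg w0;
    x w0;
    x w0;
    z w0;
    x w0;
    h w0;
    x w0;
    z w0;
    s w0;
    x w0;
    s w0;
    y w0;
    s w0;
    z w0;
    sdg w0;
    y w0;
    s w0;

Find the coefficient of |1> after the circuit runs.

|1> carries amplitude 1/2 + I/2 in the final state.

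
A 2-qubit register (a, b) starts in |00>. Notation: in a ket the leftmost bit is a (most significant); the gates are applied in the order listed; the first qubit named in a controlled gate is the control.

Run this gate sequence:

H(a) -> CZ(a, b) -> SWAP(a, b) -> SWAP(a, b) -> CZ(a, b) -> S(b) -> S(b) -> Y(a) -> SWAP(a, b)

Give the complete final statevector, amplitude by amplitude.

After the circuit, the state carries amplitude -sqrt(2)*I/2 on |00>, sqrt(2)*I/2 on |01>, 0 on |10>, 0 on |11>. Key observation: gates 2-5 undo each other exactly, leaving only the rest of the circuit to track.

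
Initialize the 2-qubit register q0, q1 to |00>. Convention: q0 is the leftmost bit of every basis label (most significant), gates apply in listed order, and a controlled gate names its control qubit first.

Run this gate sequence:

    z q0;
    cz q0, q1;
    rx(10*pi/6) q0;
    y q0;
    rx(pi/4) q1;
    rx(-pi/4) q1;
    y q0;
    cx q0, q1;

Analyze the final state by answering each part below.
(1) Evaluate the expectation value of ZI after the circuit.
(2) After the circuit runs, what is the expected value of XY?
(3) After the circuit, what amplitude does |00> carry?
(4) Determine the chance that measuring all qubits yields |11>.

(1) The observable ZI averages to 1/2.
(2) The expectation value of XY is sqrt(3)/2.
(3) |00> carries amplitude -sqrt(3)/2 in the final state.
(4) Outcome |11> occurs with probability 1/4.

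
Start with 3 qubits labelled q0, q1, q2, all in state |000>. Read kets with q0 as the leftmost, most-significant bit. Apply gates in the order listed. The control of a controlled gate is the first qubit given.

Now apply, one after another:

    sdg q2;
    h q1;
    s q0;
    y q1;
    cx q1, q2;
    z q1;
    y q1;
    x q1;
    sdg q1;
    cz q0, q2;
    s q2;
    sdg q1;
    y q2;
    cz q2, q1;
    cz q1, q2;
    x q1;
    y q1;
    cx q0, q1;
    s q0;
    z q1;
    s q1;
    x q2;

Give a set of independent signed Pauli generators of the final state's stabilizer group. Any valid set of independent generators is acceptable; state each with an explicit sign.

The final state is stabilized by the group generated by +IXX, +ZII, +IZZ; other independent generating sets are equally valid.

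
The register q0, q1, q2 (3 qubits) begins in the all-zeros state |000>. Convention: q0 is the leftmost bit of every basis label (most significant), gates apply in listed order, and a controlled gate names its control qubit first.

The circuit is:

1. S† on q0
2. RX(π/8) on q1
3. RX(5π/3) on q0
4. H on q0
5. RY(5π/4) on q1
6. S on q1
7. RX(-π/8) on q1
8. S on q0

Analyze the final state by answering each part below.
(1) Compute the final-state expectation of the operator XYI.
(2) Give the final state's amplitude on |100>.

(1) In the final state, XYI has expectation -sqrt(3)*sqrt(1/2 - sqrt(2)/4)*sqrt(sqrt(2)/4 + 1/2)*cos(pi/16)**4 - sqrt(6)*sin(pi/16)*cos(pi/16)**3/2 - sqrt(3)*sqrt(1/2 - sqrt(2)/4)*sqrt(sqrt(2)/4 + 1/2)*sin(pi/16)**4 + sqrt(6)*sin(pi/16)**3*cos(pi/16)/2 + 2*sqrt(3)*sqrt(1/2 - sqrt(2)/4)*sqrt(sqrt(2)/4 + 1/2)*sin(pi/16)**2*cos(pi/16)**2.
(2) The final state's coefficient on |100> equals -sqrt(6)*sqrt(1/2 - sqrt(2)/4)*sin(pi/16)**2/4 + sqrt(2)*sqrt(sqrt(2)/4 + 1/2)*sin(pi/16)*cos(pi/16)/4 + sqrt(6)*sqrt(sqrt(2)/4 + 1/2)*sin(pi/16)*cos(pi/16)/4 + sqrt(2)*sqrt(1/2 - sqrt(2)/4)*cos(pi/16)**2/4 - sqrt(2)*I*sqrt(sqrt(2)/4 + 1/2)*sin(pi/16)*cos(pi/16)/4 + sqrt(2)*I*sqrt(1/2 - sqrt(2)/4)*sin(pi/16)**2/4 + sqrt(6)*I*sqrt(sqrt(2)/4 + 1/2)*sin(pi/16)*cos(pi/16)/4 + sqrt(6)*I*sqrt(1/2 - sqrt(2)/4)*cos(pi/16)**2/4.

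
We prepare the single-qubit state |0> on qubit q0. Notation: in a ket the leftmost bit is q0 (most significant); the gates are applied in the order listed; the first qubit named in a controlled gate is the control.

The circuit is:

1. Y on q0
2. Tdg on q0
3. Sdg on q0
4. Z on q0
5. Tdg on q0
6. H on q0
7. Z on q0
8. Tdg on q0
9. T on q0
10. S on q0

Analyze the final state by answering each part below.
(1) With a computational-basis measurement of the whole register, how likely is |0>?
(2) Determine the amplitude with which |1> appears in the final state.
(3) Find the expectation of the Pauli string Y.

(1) A full measurement returns |0> with probability 1/2.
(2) The amplitude on |1> is -sqrt(2)/2.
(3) The expectation value of Y is 1.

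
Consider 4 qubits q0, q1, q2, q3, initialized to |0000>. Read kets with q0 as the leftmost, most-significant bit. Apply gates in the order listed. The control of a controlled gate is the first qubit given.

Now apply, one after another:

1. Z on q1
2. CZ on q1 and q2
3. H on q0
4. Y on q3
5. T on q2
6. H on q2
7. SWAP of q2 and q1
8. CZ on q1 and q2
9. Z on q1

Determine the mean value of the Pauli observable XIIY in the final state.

The expectation value of XIIY is 0.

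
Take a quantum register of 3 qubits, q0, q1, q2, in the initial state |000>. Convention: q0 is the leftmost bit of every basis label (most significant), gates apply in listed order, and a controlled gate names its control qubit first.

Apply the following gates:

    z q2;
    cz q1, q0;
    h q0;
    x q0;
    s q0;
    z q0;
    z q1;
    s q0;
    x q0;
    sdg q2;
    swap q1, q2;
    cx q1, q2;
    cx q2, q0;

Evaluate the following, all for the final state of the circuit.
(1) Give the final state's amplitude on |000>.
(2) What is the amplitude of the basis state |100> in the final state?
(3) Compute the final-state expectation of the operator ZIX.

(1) The final state's coefficient on |000> equals sqrt(2)/2.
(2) The final state's coefficient on |100> equals sqrt(2)/2.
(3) The observable ZIX averages to 0.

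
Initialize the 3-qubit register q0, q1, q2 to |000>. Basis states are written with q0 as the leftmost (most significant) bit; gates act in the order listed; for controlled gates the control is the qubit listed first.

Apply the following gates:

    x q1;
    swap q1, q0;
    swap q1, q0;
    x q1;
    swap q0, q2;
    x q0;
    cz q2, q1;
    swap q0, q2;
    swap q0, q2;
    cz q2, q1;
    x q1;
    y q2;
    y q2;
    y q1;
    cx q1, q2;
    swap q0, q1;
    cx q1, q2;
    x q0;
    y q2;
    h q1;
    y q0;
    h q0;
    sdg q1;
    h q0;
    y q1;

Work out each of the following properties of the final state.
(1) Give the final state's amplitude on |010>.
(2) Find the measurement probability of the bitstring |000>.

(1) |010> carries amplitude -sqrt(2)/2 in the final state. Key observation: the block from step 1 through step 4 cancels to the identity and can be dropped.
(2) Outcome |000> occurs with probability 1/2.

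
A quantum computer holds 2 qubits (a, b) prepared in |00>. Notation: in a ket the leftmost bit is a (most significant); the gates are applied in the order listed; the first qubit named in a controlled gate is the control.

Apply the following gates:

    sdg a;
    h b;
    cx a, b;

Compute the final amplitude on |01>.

|01> carries amplitude sqrt(2)/2 in the final state.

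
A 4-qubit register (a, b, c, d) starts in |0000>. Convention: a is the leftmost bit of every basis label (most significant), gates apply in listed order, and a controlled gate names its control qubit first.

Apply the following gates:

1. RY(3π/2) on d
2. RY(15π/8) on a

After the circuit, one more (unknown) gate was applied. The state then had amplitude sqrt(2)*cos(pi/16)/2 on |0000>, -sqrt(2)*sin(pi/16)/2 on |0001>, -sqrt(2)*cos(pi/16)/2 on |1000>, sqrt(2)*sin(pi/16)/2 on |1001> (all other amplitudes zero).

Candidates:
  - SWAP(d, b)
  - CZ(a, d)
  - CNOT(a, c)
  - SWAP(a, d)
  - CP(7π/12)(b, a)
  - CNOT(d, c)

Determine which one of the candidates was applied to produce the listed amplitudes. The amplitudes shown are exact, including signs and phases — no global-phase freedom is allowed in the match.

The unique candidate consistent with the amplitudes is SWAP(a, d).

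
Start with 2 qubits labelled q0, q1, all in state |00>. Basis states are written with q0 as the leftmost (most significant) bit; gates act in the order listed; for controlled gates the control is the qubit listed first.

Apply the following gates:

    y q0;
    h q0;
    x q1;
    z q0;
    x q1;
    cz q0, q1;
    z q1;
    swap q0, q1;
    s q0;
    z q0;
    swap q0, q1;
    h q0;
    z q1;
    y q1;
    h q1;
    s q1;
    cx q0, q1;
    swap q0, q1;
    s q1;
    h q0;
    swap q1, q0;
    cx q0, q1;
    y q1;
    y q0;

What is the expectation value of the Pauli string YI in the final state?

In the final state, YI has expectation 0.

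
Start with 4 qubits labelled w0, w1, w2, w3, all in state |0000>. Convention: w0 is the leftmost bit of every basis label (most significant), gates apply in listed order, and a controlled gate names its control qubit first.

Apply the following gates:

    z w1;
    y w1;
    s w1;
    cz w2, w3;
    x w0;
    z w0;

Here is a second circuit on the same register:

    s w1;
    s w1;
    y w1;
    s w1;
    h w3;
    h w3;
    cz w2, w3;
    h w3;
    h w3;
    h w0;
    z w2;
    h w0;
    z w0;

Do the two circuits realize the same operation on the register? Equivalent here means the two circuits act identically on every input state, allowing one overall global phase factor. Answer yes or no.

No, they are not equivalent — no single phase factor reconciles the two unitaries.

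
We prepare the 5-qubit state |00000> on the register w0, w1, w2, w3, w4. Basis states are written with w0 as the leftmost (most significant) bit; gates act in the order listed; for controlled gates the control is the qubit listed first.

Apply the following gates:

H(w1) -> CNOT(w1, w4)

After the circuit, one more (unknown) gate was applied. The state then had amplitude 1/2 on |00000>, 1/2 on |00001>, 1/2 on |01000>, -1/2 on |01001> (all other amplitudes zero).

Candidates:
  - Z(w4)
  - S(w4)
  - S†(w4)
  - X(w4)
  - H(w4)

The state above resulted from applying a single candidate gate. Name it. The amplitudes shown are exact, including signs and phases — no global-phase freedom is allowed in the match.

It was H(w4) that produced the state shown.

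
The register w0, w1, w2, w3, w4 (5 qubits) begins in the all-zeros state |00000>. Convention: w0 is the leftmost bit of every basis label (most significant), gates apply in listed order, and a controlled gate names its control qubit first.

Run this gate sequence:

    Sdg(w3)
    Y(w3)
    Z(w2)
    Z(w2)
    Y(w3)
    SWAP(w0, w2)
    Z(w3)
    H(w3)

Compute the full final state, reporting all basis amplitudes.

The resulting statevector has amplitude sqrt(2)/2 on |00000>, sqrt(2)/2 on |00010>, and 0 on every other basis state. Key observation: the block from step 2 through step 5 cancels to the identity and can be dropped.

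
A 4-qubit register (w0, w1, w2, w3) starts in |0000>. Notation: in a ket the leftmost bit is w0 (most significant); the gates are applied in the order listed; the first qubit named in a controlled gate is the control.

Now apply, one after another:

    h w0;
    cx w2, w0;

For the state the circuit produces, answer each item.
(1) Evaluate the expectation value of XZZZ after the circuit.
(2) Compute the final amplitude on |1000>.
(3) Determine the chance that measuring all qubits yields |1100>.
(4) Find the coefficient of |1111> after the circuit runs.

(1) In the final state, XZZZ has expectation 1.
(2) The amplitude on |1000> is sqrt(2)/2.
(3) Outcome |1100> occurs with probability 0.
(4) The final state's coefficient on |1111> equals 0.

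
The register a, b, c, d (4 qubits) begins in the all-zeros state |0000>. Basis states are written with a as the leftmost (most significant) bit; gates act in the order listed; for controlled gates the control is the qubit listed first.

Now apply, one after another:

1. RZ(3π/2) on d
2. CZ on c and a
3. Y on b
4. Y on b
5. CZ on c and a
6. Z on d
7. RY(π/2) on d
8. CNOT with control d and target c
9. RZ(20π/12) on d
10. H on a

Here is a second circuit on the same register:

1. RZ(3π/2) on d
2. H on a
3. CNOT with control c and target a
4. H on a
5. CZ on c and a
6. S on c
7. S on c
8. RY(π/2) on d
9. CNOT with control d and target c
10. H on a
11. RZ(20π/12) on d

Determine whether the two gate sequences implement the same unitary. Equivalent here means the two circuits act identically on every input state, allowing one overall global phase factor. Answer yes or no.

No — the two circuits implement different unitaries, even allowing a global phase.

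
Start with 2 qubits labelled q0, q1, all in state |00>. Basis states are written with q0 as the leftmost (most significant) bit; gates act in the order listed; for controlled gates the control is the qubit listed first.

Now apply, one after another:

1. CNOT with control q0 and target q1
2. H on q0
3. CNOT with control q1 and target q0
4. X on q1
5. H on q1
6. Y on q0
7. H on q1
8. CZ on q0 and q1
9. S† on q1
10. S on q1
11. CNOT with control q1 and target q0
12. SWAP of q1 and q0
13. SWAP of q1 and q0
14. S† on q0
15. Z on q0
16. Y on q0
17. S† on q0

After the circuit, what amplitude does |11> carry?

The final state's coefficient on |11> equals -sqrt(2)*I/2.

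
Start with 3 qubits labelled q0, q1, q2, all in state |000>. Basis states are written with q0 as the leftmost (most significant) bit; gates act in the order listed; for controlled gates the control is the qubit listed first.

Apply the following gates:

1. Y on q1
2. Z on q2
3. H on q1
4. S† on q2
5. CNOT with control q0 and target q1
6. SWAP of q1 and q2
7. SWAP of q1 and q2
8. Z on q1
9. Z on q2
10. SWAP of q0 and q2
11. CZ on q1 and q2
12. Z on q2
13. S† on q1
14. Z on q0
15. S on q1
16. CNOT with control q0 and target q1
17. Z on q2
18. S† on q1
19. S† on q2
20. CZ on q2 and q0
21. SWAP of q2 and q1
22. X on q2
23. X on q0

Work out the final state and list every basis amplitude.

The final amplitudes are sqrt(2)/2 on |100>, sqrt(2)*I/2 on |101>, and 0 on every other basis state. Key observation: steps 6-7 multiply out to the identity, so the circuit reduces to the remaining gates.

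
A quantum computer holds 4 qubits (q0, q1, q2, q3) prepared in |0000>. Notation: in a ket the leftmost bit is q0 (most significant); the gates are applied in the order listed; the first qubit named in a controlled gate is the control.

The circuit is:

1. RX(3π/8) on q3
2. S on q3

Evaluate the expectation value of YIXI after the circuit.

In the final state, YIXI has expectation 0.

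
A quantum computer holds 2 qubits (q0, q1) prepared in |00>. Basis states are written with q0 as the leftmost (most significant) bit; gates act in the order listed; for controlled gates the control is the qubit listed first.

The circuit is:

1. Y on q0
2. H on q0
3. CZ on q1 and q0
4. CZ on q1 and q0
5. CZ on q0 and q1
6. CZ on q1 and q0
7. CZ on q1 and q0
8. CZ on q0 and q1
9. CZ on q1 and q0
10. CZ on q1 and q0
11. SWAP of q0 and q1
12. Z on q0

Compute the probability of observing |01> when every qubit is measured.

A full measurement returns |01> with probability 1/2.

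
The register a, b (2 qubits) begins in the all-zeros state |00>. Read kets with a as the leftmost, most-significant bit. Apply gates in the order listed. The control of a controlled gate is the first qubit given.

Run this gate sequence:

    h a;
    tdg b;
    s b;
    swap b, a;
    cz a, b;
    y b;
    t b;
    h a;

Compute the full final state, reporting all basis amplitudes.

The final amplitudes are -I/2 on |00>, exp(3*I*pi/4)/2 on |01>, -I/2 on |10>, exp(3*I*pi/4)/2 on |11>.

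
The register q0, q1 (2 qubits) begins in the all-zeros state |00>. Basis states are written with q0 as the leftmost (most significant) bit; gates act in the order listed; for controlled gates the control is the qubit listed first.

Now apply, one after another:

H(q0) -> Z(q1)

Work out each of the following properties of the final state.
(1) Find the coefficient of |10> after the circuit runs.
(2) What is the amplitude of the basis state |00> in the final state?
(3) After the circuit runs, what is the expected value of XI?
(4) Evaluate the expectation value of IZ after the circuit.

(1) |10> carries amplitude sqrt(2)/2 in the final state.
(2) |00> carries amplitude sqrt(2)/2 in the final state.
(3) The expectation value of XI is 1.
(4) The expectation value of IZ is 1.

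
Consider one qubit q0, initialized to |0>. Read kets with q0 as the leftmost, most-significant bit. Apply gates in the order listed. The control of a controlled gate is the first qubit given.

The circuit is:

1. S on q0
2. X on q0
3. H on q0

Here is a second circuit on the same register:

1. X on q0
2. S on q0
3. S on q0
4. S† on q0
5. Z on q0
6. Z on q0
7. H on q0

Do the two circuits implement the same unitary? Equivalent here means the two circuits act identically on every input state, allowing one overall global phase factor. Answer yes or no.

No: there is an input state on which the two circuits produce genuinely different outputs (not merely differing by a phase).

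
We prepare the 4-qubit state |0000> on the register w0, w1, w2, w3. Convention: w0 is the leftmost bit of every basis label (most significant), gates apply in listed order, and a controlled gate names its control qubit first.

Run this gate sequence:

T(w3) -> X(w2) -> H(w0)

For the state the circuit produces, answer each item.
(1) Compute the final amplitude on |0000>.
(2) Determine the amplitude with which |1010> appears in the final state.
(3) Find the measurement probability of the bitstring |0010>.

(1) The final state's coefficient on |0000> equals 0.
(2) |1010> carries amplitude sqrt(2)/2 in the final state.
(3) Outcome |0010> occurs with probability 1/2.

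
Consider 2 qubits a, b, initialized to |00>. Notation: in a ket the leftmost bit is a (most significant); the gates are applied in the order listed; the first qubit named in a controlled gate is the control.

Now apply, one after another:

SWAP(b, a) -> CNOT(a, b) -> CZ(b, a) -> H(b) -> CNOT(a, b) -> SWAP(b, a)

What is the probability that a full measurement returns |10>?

The probability of measuring |10> is 1/2.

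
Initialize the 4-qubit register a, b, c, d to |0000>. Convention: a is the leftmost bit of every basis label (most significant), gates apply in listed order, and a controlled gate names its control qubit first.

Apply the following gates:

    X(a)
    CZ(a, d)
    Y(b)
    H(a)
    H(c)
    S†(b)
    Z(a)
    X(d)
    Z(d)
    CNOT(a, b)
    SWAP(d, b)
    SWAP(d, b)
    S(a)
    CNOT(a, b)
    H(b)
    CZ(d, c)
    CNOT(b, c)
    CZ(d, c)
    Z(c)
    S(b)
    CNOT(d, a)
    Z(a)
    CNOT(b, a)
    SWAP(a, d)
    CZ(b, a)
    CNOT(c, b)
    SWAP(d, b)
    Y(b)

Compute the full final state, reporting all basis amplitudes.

After the circuit, the state carries amplitude 0 on |0000>, 0 on |0001>, 0 on |0010>, 0 on |0011>, 0 on |0100>, 0 on |0101>, 0 on |0110>, 0 on |0111>, -sqrt(2)*I/4 on |1000>, sqrt(2)*I/4 on |1001>, -sqrt(2)*I/4 on |1010>, sqrt(2)*I/4 on |1011>, sqrt(2)/4 on |1100>, sqrt(2)/4 on |1101>, -sqrt(2)/4 on |1110>, -sqrt(2)/4 on |1111>. Key observation: gates 11-12 undo each other exactly, leaving only the rest of the circuit to track.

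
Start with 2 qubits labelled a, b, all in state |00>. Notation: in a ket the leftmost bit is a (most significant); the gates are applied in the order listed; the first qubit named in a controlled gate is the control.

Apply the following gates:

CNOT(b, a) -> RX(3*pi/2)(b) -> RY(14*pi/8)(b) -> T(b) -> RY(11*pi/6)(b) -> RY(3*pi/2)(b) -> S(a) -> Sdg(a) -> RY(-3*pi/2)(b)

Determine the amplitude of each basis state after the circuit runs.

The final amplitudes are -sqrt(3*sqrt(2) + 6)/8 - sqrt(sqrt(2) + 2)/8 - sqrt(3*sqrt(2) + 6)*exp(3*I*pi/4)/8 - I*sqrt(6 - 3*sqrt(2))/8 - I*sqrt(2 - sqrt(2))/8 - sqrt(2 - sqrt(2))*exp(I*pi/4)/8 + sqrt(6 - 3*sqrt(2))*exp(I*pi/4)/8 + sqrt(sqrt(2) + 2)*exp(3*I*pi/4)/8 on |00>, -sqrt(sqrt(2) + 2)/8 + sqrt(3*sqrt(2) + 6)/8 - sqrt(3*sqrt(2) + 6)*exp(3*I*pi/4)/8 - sqrt(sqrt(2) + 2)*exp(3*I*pi/4)/8 - I*sqrt(2 - sqrt(2))/8 + sqrt(2 - sqrt(2))*exp(I*pi/4)/8 + sqrt(6 - 3*sqrt(2))*exp(I*pi/4)/8 + I*sqrt(6 - 3*sqrt(2))/8 on |01>, 0 on |10>, 0 on |11>. Key observation: steps 6-9 multiply out to the identity, so the circuit reduces to the remaining gates.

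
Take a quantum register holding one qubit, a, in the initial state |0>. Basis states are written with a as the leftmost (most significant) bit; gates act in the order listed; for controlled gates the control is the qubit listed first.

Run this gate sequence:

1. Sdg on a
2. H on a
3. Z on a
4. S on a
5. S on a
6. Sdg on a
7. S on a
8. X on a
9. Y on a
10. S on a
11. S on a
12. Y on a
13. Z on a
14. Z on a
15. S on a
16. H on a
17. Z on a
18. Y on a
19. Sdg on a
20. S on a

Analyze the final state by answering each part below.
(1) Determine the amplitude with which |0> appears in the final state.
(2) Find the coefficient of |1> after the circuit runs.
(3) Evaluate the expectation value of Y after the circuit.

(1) The amplitude on |0> is 1/2 - I/2.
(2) The final state's coefficient on |1> equals -1/2 - I/2.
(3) The expectation value of Y is -1.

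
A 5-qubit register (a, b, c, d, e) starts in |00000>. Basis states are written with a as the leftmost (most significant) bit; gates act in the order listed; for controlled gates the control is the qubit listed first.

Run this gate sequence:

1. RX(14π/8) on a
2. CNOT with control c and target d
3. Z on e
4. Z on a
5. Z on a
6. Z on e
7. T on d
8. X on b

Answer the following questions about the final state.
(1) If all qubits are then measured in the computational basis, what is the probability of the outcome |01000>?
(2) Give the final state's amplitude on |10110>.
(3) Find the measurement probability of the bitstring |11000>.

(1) The probability of measuring |01000> is sqrt(2)/4 + 1/2. Key observation: the block from step 3 through step 6 cancels to the identity and can be dropped.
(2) |10110> carries amplitude 0 in the final state.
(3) The probability of measuring |11000> is 1/2 - sqrt(2)/4.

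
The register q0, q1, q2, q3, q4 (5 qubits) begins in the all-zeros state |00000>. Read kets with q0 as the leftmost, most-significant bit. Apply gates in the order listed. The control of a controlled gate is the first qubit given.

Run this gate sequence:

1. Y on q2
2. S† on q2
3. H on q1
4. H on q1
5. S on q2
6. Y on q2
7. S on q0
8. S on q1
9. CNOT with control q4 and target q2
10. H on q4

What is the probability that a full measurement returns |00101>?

The probability of measuring |00101> is 0. Key observation: gates 1-6 undo each other exactly, leaving only the rest of the circuit to track.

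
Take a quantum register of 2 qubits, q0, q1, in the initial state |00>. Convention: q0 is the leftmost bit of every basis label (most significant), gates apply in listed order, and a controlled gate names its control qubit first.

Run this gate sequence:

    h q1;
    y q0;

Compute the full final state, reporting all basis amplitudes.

The resulting statevector has amplitude 0 on |00>, 0 on |01>, sqrt(2)*I/2 on |10>, sqrt(2)*I/2 on |11>.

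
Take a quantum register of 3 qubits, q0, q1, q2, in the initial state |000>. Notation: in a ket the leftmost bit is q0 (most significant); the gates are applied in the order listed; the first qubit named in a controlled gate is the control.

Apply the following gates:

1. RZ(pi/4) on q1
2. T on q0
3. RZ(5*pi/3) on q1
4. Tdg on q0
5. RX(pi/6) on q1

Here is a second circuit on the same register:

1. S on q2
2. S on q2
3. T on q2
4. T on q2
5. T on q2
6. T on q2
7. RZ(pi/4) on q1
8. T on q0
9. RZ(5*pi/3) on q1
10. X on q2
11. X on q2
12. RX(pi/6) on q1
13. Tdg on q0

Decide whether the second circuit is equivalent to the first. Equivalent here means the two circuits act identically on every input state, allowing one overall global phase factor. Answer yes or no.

Yes — the two circuits implement the same unitary up to a global phase.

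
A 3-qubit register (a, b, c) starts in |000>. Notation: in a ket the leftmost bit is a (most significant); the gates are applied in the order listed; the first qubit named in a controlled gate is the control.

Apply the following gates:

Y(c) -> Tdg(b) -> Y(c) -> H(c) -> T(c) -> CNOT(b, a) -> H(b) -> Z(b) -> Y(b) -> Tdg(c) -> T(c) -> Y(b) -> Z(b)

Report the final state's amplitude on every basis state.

After the circuit, the state carries amplitude 1/2 on |000>, exp(I*pi/4)/2 on |001>, 1/2 on |010>, exp(I*pi/4)/2 on |011>, 0 on |100>, 0 on |101>, 0 on |110>, 0 on |111>. Key observation: gates 8-13 undo each other exactly, leaving only the rest of the circuit to track.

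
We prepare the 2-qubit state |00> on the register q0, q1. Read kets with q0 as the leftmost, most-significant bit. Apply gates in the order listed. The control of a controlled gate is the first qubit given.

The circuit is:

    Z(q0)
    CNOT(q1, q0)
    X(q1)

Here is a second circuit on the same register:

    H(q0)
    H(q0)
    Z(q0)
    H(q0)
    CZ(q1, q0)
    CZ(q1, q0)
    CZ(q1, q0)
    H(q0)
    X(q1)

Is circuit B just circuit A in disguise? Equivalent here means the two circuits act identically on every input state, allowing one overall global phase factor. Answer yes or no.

Yes: on every input state the two circuits agree up to one overall phase factor.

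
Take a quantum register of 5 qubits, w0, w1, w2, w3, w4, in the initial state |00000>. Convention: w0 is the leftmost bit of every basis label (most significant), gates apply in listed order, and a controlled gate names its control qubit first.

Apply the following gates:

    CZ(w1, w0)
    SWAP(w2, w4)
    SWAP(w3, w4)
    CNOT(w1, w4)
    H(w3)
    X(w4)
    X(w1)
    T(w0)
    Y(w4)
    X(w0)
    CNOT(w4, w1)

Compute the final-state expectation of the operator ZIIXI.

In the final state, ZIIXI has expectation -1.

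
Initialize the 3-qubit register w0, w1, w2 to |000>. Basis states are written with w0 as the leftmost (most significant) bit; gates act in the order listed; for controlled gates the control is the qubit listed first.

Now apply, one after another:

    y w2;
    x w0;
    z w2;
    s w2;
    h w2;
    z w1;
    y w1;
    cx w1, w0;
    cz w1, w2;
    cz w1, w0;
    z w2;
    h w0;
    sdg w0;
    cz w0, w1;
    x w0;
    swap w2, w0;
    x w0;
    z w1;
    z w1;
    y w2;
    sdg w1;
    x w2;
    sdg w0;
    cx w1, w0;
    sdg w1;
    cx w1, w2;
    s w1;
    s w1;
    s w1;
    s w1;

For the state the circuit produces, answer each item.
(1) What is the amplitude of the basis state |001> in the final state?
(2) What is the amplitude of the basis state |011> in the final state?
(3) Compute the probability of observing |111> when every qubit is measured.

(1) The amplitude on |001> is 0. Key observation: the block from step 27 through step 30 cancels to the identity and can be dropped.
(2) The amplitude on |011> is 1/2.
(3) Outcome |111> occurs with probability 1/4.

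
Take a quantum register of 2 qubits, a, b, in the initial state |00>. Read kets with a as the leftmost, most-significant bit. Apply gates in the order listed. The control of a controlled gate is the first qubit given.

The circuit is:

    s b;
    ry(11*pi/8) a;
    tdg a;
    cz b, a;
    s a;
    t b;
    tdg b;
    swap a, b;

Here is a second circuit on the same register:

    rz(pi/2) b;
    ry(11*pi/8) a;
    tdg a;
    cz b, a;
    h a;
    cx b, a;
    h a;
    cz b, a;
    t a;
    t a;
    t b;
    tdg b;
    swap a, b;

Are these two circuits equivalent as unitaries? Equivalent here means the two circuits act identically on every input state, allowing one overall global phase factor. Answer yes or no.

Yes, they are equivalent — the unitaries differ by at most a global phase.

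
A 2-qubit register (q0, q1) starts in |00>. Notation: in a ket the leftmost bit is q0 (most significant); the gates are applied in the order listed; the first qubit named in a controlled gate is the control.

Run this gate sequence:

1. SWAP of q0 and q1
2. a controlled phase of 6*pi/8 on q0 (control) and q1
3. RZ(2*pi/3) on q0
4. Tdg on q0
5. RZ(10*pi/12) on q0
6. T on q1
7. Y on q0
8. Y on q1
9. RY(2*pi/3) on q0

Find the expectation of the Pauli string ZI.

The observable ZI averages to 1/2.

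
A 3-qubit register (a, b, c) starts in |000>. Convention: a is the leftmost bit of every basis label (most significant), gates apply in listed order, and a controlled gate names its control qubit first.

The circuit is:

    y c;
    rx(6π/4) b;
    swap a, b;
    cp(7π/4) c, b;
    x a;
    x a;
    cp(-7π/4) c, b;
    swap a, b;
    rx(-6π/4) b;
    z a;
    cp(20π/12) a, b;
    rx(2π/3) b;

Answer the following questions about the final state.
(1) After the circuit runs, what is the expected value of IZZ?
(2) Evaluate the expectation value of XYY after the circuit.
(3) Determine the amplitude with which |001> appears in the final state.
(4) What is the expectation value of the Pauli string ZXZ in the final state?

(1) In the final state, IZZ has expectation 1/2.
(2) The observable XYY averages to 0.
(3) The amplitude on |001> is I/2.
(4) The observable ZXZ averages to 0.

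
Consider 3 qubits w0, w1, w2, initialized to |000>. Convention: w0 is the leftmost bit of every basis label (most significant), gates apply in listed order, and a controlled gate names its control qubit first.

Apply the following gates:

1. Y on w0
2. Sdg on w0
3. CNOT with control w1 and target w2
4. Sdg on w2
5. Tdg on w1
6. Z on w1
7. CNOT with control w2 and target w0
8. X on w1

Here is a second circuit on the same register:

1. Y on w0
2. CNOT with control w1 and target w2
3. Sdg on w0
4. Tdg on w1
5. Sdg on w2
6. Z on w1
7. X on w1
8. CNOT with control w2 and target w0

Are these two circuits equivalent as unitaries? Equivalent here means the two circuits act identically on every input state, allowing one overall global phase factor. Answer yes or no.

Yes: on every input state the two circuits agree up to one overall phase factor.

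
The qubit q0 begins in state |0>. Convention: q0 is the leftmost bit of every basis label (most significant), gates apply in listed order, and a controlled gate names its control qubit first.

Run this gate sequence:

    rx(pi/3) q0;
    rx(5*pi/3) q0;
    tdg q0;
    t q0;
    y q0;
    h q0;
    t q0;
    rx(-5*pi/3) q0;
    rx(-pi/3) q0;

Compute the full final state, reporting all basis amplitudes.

The resulting statevector has amplitude sqrt(2)*I/2 on |0>, -sqrt(2)*exp(3*I*pi/4)/2 on |1>.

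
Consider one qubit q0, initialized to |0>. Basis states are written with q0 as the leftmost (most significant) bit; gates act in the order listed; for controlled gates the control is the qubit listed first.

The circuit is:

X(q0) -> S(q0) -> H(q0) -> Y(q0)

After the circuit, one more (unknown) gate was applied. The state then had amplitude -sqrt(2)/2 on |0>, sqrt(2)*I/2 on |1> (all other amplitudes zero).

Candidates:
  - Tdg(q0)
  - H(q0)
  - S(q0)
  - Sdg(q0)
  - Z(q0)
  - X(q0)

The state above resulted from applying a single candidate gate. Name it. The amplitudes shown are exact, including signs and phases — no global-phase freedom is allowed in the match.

It was Sdg(q0) that produced the state shown.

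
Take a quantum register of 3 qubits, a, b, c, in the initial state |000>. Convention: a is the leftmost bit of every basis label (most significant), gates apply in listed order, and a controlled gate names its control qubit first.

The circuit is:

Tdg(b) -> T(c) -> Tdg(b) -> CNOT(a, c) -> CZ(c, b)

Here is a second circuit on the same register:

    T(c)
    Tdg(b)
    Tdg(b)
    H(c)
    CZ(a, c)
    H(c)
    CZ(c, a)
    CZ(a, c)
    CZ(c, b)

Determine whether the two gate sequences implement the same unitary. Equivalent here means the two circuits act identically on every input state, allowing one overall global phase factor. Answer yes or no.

Yes, they are equivalent — the unitaries differ by at most a global phase.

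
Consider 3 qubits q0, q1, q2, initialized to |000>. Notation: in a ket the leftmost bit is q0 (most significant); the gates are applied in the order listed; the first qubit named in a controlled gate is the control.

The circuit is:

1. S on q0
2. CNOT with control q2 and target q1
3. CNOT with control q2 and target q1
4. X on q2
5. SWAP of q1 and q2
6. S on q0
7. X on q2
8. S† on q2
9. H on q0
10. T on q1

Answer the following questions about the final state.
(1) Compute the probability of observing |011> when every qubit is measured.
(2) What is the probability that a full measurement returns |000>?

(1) A full measurement returns |011> with probability 1/2.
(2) A full measurement returns |000> with probability 0.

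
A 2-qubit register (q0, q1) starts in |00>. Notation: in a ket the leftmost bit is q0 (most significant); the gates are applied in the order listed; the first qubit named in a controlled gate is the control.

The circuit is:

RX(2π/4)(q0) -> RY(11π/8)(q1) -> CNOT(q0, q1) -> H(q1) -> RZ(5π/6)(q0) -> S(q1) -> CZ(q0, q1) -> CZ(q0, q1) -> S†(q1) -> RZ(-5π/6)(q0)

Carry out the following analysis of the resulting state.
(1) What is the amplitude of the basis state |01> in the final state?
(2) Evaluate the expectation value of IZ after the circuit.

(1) The amplitude on |01> is -sqrt(2)*cos(pi/16)/2. Key observation: steps 5-10 multiply out to the identity, so the circuit reduces to the remaining gates.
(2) The expectation value of IZ is -sqrt(sqrt(2) + 2)/2.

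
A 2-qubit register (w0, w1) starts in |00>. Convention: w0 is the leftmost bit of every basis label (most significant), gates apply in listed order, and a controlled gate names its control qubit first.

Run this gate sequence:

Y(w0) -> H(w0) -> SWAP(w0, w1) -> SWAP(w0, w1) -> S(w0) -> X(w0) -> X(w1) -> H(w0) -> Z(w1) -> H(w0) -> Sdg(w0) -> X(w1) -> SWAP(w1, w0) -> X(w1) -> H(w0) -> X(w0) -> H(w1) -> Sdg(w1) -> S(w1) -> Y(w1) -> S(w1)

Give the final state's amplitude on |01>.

The final state's coefficient on |01> equals sqrt(2)/2. Key observation: the block from step 3 through step 4 cancels to the identity and can be dropped.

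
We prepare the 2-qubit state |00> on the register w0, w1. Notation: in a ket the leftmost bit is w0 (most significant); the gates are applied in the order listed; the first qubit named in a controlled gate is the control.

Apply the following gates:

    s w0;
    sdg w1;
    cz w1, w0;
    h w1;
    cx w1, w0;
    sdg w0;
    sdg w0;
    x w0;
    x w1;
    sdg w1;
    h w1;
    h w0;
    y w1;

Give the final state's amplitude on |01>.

The final state's coefficient on |01> equals sqrt(2)*(1 - I)/4.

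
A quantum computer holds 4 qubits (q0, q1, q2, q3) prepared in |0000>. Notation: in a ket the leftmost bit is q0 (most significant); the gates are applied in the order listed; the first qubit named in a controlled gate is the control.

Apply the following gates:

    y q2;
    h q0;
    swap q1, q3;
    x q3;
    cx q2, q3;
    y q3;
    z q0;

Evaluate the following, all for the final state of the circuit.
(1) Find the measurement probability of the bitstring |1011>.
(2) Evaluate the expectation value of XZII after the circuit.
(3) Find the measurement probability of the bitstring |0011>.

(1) Outcome |1011> occurs with probability 1/2.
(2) In the final state, XZII has expectation -1.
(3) The probability of measuring |0011> is 1/2.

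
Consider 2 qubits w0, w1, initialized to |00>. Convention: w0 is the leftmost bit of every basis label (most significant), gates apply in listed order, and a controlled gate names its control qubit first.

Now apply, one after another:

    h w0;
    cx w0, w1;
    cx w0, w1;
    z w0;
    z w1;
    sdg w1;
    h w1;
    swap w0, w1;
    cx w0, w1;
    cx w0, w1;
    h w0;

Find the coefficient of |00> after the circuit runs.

|00> carries amplitude sqrt(2)/2 in the final state.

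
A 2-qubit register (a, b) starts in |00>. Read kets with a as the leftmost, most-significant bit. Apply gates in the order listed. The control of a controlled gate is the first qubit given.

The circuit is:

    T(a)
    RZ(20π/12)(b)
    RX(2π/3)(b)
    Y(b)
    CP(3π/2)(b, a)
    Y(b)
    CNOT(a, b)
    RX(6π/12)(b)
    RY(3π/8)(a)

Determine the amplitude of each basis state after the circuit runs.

The resulting statevector has amplitude (-sqrt(2) + sqrt(6))*exp(I*pi/6)*cos(3*pi/16)/4 on |00>, (sqrt(2) + sqrt(6))*exp(2*I*pi/3)*cos(3*pi/16)/4 on |01>, (-sqrt(2) + sqrt(6))*exp(I*pi/6)*sin(3*pi/16)/4 on |10>, (sqrt(2) + sqrt(6))*exp(2*I*pi/3)*sin(3*pi/16)/4 on |11>.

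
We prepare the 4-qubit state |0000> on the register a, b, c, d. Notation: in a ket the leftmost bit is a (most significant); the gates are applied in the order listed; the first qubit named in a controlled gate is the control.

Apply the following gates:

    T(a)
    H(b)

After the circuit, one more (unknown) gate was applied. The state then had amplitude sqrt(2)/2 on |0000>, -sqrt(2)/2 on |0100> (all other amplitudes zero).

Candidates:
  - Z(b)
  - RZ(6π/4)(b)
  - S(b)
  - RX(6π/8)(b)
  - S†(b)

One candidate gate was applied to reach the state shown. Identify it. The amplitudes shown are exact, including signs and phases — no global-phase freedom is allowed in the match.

The applied gate was Z(b).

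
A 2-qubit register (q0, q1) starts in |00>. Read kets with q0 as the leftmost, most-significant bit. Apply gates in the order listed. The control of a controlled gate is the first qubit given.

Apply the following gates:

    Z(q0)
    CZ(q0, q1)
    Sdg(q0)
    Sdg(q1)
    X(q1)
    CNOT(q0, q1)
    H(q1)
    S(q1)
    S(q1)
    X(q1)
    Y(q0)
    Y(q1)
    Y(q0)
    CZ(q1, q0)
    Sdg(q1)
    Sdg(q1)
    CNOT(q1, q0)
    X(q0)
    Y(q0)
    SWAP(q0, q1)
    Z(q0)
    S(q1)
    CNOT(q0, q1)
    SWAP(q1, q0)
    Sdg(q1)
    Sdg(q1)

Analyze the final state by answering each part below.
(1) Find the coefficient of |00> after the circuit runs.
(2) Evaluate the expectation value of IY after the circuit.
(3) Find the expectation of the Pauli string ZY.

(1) The final state's coefficient on |00> equals -sqrt(2)/2.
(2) The expectation value of IY is -1.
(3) In the final state, ZY has expectation -1.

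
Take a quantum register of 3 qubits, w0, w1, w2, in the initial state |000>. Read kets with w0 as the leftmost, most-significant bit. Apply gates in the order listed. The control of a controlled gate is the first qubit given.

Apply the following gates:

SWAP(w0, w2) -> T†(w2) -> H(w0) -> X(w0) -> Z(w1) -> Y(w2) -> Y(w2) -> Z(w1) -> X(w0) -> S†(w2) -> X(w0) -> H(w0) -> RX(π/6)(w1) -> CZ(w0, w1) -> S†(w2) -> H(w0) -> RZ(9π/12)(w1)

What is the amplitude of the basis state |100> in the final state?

The final state's coefficient on |100> equals (-sqrt(3) - 1)*exp(5*I*pi/8)/4. Key observation: gates 4-9 undo each other exactly, leaving only the rest of the circuit to track.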